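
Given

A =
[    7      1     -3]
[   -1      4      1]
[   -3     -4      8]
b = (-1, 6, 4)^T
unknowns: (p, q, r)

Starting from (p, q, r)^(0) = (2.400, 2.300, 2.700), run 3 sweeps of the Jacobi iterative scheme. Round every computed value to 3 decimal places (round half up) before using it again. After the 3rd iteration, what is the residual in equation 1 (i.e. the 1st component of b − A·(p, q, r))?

-0.801

Iteration 1:
  p = (-1 - (1)·2.300 - (-3)·2.700) / (7) = 0.686
  q = (6 - (-1)·2.400 - (1)·2.700) / (4) = 1.425
  r = (4 - (-3)·2.400 - (-4)·2.300) / (8) = 2.550
Iteration 2:
  p = (-1 - (1)·1.425 - (-3)·2.550) / (7) = 0.746
  q = (6 - (-1)·0.686 - (1)·2.550) / (4) = 1.034
  r = (4 - (-3)·0.686 - (-4)·1.425) / (8) = 1.470
Iteration 3:
  p = (-1 - (1)·1.034 - (-3)·1.470) / (7) = 0.339
  q = (6 - (-1)·0.746 - (1)·1.470) / (4) = 1.319
  r = (4 - (-3)·0.746 - (-4)·1.034) / (8) = 1.297
Residual b − A·x = (-0.801, -0.234, -0.083)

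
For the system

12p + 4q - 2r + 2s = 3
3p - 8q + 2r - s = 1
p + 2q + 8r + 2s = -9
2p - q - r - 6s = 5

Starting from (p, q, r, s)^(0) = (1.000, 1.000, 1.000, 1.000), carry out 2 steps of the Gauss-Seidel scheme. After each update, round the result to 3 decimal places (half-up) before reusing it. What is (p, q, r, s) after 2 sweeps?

Iteration 1:
  p = (3 - (4)·1.000 - (-2)·1.000 - (2)·1.000) / (12) = -0.083
  q = (1 - (3)·-0.083 - (2)·1.000 - (-1)·1.000) / (-8) = -0.031
  r = (-9 - (1)·-0.083 - (2)·-0.031 - (2)·1.000) / (8) = -1.357
  s = (5 - (2)·-0.083 - (-1)·-0.031 - (-1)·-1.357) / (-6) = -0.630
Iteration 2:
  p = (3 - (4)·-0.031 - (-2)·-1.357 - (2)·-0.630) / (12) = 0.139
  q = (1 - (3)·0.139 - (2)·-1.357 - (-1)·-0.630) / (-8) = -0.333
  r = (-9 - (1)·0.139 - (2)·-0.333 - (2)·-0.630) / (8) = -0.902
  s = (5 - (2)·0.139 - (-1)·-0.333 - (-1)·-0.902) / (-6) = -0.581

(0.139, -0.333, -0.902, -0.581)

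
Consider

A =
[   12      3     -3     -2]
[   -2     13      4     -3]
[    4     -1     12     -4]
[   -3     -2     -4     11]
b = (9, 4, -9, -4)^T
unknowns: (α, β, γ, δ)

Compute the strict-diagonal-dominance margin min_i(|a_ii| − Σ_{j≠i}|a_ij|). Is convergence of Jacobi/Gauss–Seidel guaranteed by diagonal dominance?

2

row 1: |12| − (3+3+2) = 4
row 2: |13| − (2+4+3) = 4
row 3: |12| − (4+1+4) = 3
row 4: |11| − (3+2+4) = 2
minimum over rows = 2 → strictly diagonally dominant (convergence guaranteed)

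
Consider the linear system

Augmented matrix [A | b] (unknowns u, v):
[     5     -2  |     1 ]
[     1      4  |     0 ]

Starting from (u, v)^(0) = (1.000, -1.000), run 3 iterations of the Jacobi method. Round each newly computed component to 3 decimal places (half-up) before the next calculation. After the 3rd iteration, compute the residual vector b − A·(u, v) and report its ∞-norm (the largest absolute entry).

0.150

Iteration 1:
  u = (1 - (-2)·-1.000) / (5) = -0.200
  v = (0 - (1)·1.000) / (4) = -0.250
Iteration 2:
  u = (1 - (-2)·-0.250) / (5) = 0.100
  v = (0 - (1)·-0.200) / (4) = 0.050
Iteration 3:
  u = (1 - (-2)·0.050) / (5) = 0.220
  v = (0 - (1)·0.100) / (4) = -0.025
Residual b − A·x = (-0.150, -0.120); ∞-norm = 0.150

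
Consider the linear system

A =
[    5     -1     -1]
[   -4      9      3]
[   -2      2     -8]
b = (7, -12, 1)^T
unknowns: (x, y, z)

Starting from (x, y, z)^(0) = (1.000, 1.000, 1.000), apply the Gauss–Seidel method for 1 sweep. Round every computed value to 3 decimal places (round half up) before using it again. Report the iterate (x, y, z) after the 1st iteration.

Iteration 1:
  x = (7 - (-1)·1.000 - (-1)·1.000) / (5) = 1.800
  y = (-12 - (-4)·1.800 - (3)·1.000) / (9) = -0.867
  z = (1 - (-2)·1.800 - (2)·-0.867) / (-8) = -0.792

(1.800, -0.867, -0.792)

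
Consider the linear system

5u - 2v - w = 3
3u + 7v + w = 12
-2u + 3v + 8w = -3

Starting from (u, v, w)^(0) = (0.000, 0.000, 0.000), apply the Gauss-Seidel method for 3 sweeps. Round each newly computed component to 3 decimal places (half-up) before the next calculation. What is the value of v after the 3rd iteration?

Iteration 1:
  u = (3 - (-2)·0.000 - (-1)·0.000) / (5) = 0.600
  v = (12 - (3)·0.600 - (1)·0.000) / (7) = 1.457
  w = (-3 - (-2)·0.600 - (3)·1.457) / (8) = -0.771
Iteration 2:
  u = (3 - (-2)·1.457 - (-1)·-0.771) / (5) = 1.029
  v = (12 - (3)·1.029 - (1)·-0.771) / (7) = 1.383
  w = (-3 - (-2)·1.029 - (3)·1.383) / (8) = -0.636
Iteration 3:
  u = (3 - (-2)·1.383 - (-1)·-0.636) / (5) = 1.026
  v = (12 - (3)·1.026 - (1)·-0.636) / (7) = 1.365
  w = (-3 - (-2)·1.026 - (3)·1.365) / (8) = -0.630

1.365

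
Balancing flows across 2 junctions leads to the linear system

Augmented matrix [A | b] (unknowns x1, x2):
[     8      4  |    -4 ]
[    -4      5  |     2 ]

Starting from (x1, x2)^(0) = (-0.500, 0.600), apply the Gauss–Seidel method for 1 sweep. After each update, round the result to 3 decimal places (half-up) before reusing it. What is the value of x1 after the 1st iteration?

Iteration 1:
  x1 = (-4 - (4)·0.600) / (8) = -0.800
  x2 = (2 - (-4)·-0.800) / (5) = -0.240

-0.800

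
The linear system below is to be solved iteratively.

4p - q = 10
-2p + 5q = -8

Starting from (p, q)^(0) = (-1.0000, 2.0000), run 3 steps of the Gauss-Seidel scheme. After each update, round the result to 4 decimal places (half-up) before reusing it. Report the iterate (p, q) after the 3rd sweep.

(2.3400, -0.6640)

Iteration 1:
  p = (10 - (-1)·2.0000) / (4) = 3.0000
  q = (-8 - (-2)·3.0000) / (5) = -0.4000
Iteration 2:
  p = (10 - (-1)·-0.4000) / (4) = 2.4000
  q = (-8 - (-2)·2.4000) / (5) = -0.6400
Iteration 3:
  p = (10 - (-1)·-0.6400) / (4) = 2.3400
  q = (-8 - (-2)·2.3400) / (5) = -0.6640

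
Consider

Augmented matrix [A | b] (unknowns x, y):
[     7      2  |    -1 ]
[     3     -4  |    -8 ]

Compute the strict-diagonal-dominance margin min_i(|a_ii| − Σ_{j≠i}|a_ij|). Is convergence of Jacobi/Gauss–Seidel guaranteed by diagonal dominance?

1

row 1: |7| − (2) = 5
row 2: |-4| − (3) = 1
minimum over rows = 1 → strictly diagonally dominant (convergence guaranteed)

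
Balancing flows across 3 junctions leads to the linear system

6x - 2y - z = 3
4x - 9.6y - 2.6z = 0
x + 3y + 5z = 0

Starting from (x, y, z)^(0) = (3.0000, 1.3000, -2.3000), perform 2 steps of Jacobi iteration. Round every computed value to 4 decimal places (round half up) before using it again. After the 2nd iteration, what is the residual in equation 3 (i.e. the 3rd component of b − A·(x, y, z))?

3.4655

Iteration 1:
  x = (3 - (-2)·1.3000 - (-1)·-2.3000) / (6) = 0.5500
  y = (0 - (4)·3.0000 - (-2.6)·-2.3000) / (-9.6) = 1.8729
  z = (0 - (1)·3.0000 - (3)·1.3000) / (5) = -1.3800
Iteration 2:
  x = (3 - (-2)·1.8729 - (-1)·-1.3800) / (6) = 0.8943
  y = (0 - (4)·0.5500 - (-2.6)·-1.3800) / (-9.6) = 0.6029
  z = (0 - (1)·0.5500 - (3)·1.8729) / (5) = -1.2337
Residual b − A·x = (-2.3937, -0.9970, 3.4655)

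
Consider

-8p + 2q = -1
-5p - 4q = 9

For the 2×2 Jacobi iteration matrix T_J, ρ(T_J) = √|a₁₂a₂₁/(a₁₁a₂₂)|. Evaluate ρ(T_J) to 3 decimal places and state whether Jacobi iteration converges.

0.559

a₁₂a₂₁/(a₁₁a₂₂) = (2)·(-5) / ((-8)·(-4)) = -0.312500
ρ = √|-0.312500| = √0.312500 = 0.559
ρ < 1, so Jacobi converges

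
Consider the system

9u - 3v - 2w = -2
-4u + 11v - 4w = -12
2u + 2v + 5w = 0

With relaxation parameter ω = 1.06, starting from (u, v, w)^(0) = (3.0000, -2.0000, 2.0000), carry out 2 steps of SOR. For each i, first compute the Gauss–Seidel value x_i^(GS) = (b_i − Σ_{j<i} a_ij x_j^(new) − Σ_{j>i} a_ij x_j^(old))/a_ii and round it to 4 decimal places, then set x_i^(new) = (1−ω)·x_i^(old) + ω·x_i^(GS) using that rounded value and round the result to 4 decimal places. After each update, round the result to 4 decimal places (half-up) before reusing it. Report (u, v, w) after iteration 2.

(-0.2906, -1.0928, 0.5641)

Iteration 1:
  u: GS value = (-2 - (-3)·-2.0000 - (-2)·2.0000) / (9) = -0.4444;  u ← (1−ω)·3.0000 + ω·-0.4444 = -0.6511
  v: GS value = (-12 - (-4)·-0.6511 - (-4)·2.0000) / (11) = -0.6004;  v ← (1−ω)·-2.0000 + ω·-0.6004 = -0.5164
  w: GS value = (0 - (2)·-0.6511 - (2)·-0.5164) / (5) = 0.4670;  w ← (1−ω)·2.0000 + ω·0.4670 = 0.3750
Iteration 2:
  u: GS value = (-2 - (-3)·-0.5164 - (-2)·0.3750) / (9) = -0.3110;  u ← (1−ω)·-0.6511 + ω·-0.3110 = -0.2906
  v: GS value = (-12 - (-4)·-0.2906 - (-4)·0.3750) / (11) = -1.0602;  v ← (1−ω)·-0.5164 + ω·-1.0602 = -1.0928
  w: GS value = (0 - (2)·-0.2906 - (2)·-1.0928) / (5) = 0.5534;  w ← (1−ω)·0.3750 + ω·0.5534 = 0.5641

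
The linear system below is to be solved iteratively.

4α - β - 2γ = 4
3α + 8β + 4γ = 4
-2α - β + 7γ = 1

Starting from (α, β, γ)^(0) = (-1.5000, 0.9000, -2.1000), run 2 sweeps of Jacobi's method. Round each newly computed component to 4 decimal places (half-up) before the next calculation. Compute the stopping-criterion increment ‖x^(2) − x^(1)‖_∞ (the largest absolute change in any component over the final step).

1.5996

Iteration 1:
  α = (4 - (-1)·0.9000 - (-2)·-2.1000) / (4) = 0.1750
  β = (4 - (3)·-1.5000 - (4)·-2.1000) / (8) = 2.1125
  γ = (1 - (-2)·-1.5000 - (-1)·0.9000) / (7) = -0.1571
Iteration 2:
  α = (4 - (-1)·2.1125 - (-2)·-0.1571) / (4) = 1.4496
  β = (4 - (3)·0.1750 - (4)·-0.1571) / (8) = 0.5129
  γ = (1 - (-2)·0.1750 - (-1)·2.1125) / (7) = 0.4946
Change: (1.2746, -1.5996, 0.6517) → max |·| = 1.5996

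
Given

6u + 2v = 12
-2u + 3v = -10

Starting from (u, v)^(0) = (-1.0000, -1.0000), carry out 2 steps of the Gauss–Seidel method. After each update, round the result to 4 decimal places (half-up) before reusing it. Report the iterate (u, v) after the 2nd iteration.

(2.5926, -1.6049)

Iteration 1:
  u = (12 - (2)·-1.0000) / (6) = 2.3333
  v = (-10 - (-2)·2.3333) / (3) = -1.7778
Iteration 2:
  u = (12 - (2)·-1.7778) / (6) = 2.5926
  v = (-10 - (-2)·2.5926) / (3) = -1.6049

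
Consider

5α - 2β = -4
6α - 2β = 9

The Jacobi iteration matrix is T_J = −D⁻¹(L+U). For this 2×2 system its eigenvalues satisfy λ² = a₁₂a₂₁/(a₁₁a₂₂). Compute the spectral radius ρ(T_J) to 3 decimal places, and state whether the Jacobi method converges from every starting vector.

1.095

a₁₂a₂₁/(a₁₁a₂₂) = (-2)·(6) / ((5)·(-2)) = 1.200000
ρ = √|1.200000| = √1.200000 = 1.095
ρ > 1, so Jacobi diverges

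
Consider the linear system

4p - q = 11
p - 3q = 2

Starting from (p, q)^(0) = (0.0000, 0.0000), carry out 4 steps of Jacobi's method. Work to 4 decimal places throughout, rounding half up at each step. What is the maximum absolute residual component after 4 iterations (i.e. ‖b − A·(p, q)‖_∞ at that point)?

Iteration 1:
  p = (11 - (-1)·0.0000) / (4) = 2.7500
  q = (2 - (1)·0.0000) / (-3) = -0.6667
Iteration 2:
  p = (11 - (-1)·-0.6667) / (4) = 2.5833
  q = (2 - (1)·2.7500) / (-3) = 0.2500
Iteration 3:
  p = (11 - (-1)·0.2500) / (4) = 2.8125
  q = (2 - (1)·2.5833) / (-3) = 0.1944
Iteration 4:
  p = (11 - (-1)·0.1944) / (4) = 2.7986
  q = (2 - (1)·2.8125) / (-3) = 0.2708
Residual b − A·x = (0.0764, 0.0138); ∞-norm = 0.0764

0.0764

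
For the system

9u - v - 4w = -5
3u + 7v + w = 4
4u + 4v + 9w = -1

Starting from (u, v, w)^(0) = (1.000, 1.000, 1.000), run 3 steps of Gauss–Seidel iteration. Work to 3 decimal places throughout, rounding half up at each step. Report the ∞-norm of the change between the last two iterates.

0.087

Iteration 1:
  u = (-5 - (-1)·1.000 - (-4)·1.000) / (9) = 0.000
  v = (4 - (3)·0.000 - (1)·1.000) / (7) = 0.429
  w = (-1 - (4)·0.000 - (4)·0.429) / (9) = -0.302
Iteration 2:
  u = (-5 - (-1)·0.429 - (-4)·-0.302) / (9) = -0.642
  v = (4 - (3)·-0.642 - (1)·-0.302) / (7) = 0.890
  w = (-1 - (4)·-0.642 - (4)·0.890) / (9) = -0.221
Iteration 3:
  u = (-5 - (-1)·0.890 - (-4)·-0.221) / (9) = -0.555
  v = (4 - (3)·-0.555 - (1)·-0.221) / (7) = 0.841
  w = (-1 - (4)·-0.555 - (4)·0.841) / (9) = -0.238
Change: (0.087, -0.049, -0.017) → max |·| = 0.087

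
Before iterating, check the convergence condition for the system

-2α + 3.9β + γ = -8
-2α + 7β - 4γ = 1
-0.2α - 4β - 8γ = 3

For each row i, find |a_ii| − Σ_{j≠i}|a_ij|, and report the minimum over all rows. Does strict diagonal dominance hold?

row 1: |-2| − (3.9+1) = -2.9
row 2: |7| − (2+4) = 1
row 3: |-8| − (0.2+4) = 3.8
minimum over rows = -2.9 → not strictly diagonally dominant

-2.9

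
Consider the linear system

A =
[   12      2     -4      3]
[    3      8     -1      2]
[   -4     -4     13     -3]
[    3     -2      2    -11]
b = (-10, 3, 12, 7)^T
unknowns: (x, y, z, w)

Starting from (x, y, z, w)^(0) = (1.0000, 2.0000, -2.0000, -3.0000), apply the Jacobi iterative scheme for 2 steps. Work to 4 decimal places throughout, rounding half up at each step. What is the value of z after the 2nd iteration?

0.4919

Iteration 1:
  x = (-10 - (2)·2.0000 - (-4)·-2.0000 - (3)·-3.0000) / (12) = -1.0833
  y = (3 - (3)·1.0000 - (-1)·-2.0000 - (2)·-3.0000) / (8) = 0.5000
  z = (12 - (-4)·1.0000 - (-4)·2.0000 - (-3)·-3.0000) / (13) = 1.1538
  w = (7 - (3)·1.0000 - (-2)·2.0000 - (2)·-2.0000) / (-11) = -1.0909
Iteration 2:
  x = (-10 - (2)·0.5000 - (-4)·1.1538 - (3)·-1.0909) / (12) = -0.2593
  y = (3 - (3)·-1.0833 - (-1)·1.1538 - (2)·-1.0909) / (8) = 1.1982
  z = (12 - (-4)·-1.0833 - (-4)·0.5000 - (-3)·-1.0909) / (13) = 0.4919
  w = (7 - (3)·-1.0833 - (-2)·0.5000 - (2)·1.1538) / (-11) = -0.8129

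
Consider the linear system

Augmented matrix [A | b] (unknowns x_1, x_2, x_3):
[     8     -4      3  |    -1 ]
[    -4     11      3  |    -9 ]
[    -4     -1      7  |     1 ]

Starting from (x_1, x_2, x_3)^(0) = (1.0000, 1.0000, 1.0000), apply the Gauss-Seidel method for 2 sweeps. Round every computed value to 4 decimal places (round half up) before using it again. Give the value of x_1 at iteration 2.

-0.6656

Iteration 1:
  x_1 = (-1 - (-4)·1.0000 - (3)·1.0000) / (8) = 0.0000
  x_2 = (-9 - (-4)·0.0000 - (3)·1.0000) / (11) = -1.0909
  x_3 = (1 - (-4)·0.0000 - (-1)·-1.0909) / (7) = -0.0130
Iteration 2:
  x_1 = (-1 - (-4)·-1.0909 - (3)·-0.0130) / (8) = -0.6656
  x_2 = (-9 - (-4)·-0.6656 - (3)·-0.0130) / (11) = -1.0567
  x_3 = (1 - (-4)·-0.6656 - (-1)·-1.0567) / (7) = -0.3884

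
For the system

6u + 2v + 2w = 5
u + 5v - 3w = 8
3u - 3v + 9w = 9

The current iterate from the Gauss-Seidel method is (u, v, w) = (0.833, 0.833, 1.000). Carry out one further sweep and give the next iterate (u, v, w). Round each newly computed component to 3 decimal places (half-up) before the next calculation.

(0.222, 2.156, 1.645)

One sweep:
  u = (5 - (2)·0.833 - (2)·1.000) / (6) = 0.222
  v = (8 - (1)·0.222 - (-3)·1.000) / (5) = 2.156
  w = (9 - (3)·0.222 - (-3)·2.156) / (9) = 1.645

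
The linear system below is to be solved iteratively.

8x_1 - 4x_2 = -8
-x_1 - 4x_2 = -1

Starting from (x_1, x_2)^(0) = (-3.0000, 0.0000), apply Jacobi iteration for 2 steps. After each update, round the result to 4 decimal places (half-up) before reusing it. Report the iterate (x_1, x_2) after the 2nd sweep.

Iteration 1:
  x_1 = (-8 - (-4)·0.0000) / (8) = -1.0000
  x_2 = (-1 - (-1)·-3.0000) / (-4) = 1.0000
Iteration 2:
  x_1 = (-8 - (-4)·1.0000) / (8) = -0.5000
  x_2 = (-1 - (-1)·-1.0000) / (-4) = 0.5000

(-0.5000, 0.5000)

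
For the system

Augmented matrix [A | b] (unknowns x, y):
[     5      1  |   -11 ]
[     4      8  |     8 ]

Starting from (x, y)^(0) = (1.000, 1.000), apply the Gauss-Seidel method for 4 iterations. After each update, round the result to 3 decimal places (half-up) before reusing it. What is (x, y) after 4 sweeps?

Iteration 1:
  x = (-11 - (1)·1.000) / (5) = -2.400
  y = (8 - (4)·-2.400) / (8) = 2.200
Iteration 2:
  x = (-11 - (1)·2.200) / (5) = -2.640
  y = (8 - (4)·-2.640) / (8) = 2.320
Iteration 3:
  x = (-11 - (1)·2.320) / (5) = -2.664
  y = (8 - (4)·-2.664) / (8) = 2.332
Iteration 4:
  x = (-11 - (1)·2.332) / (5) = -2.666
  y = (8 - (4)·-2.666) / (8) = 2.333

(-2.666, 2.333)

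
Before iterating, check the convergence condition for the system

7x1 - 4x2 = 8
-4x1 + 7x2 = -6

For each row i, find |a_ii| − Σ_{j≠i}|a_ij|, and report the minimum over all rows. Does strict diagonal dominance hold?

3

row 1: |7| − (4) = 3
row 2: |7| − (4) = 3
minimum over rows = 3 → strictly diagonally dominant (convergence guaranteed)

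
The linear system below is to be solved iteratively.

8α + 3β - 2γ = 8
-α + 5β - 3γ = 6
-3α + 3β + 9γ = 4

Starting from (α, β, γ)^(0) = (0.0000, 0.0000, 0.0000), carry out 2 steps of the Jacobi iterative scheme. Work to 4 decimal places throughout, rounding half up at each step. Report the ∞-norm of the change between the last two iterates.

Iteration 1:
  α = (8 - (3)·0.0000 - (-2)·0.0000) / (8) = 1.0000
  β = (6 - (-1)·0.0000 - (-3)·0.0000) / (5) = 1.2000
  γ = (4 - (-3)·0.0000 - (3)·0.0000) / (9) = 0.4444
Iteration 2:
  α = (8 - (3)·1.2000 - (-2)·0.4444) / (8) = 0.6611
  β = (6 - (-1)·1.0000 - (-3)·0.4444) / (5) = 1.6666
  γ = (4 - (-3)·1.0000 - (3)·1.2000) / (9) = 0.3778
Change: (-0.3389, 0.4666, -0.0666) → max |·| = 0.4666

0.4666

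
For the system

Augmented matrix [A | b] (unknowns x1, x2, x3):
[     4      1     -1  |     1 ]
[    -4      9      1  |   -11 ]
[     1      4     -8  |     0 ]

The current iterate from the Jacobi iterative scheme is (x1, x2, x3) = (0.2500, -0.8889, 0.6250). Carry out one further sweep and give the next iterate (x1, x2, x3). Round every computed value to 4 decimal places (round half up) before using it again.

(0.6285, -1.1806, -0.4132)

One sweep:
  x1 = (1 - (1)·-0.8889 - (-1)·0.6250) / (4) = 0.6285
  x2 = (-11 - (-4)·0.2500 - (1)·0.6250) / (9) = -1.1806
  x3 = (0 - (1)·0.2500 - (4)·-0.8889) / (-8) = -0.4132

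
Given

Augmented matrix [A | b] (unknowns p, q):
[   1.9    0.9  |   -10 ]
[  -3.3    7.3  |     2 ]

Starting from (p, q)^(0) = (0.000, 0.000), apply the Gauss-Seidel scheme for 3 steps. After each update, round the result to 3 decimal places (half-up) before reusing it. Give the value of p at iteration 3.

-4.480

Iteration 1:
  p = (-10 - (0.9)·0.000) / (1.9) = -5.263
  q = (2 - (-3.3)·-5.263) / (7.3) = -2.105
Iteration 2:
  p = (-10 - (0.9)·-2.105) / (1.9) = -4.266
  q = (2 - (-3.3)·-4.266) / (7.3) = -1.654
Iteration 3:
  p = (-10 - (0.9)·-1.654) / (1.9) = -4.480
  q = (2 - (-3.3)·-4.480) / (7.3) = -1.751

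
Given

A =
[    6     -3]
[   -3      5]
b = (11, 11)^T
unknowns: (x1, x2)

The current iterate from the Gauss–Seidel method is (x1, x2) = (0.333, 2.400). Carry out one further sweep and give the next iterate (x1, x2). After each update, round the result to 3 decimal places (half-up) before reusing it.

(3.033, 4.020)

One sweep:
  x1 = (11 - (-3)·2.400) / (6) = 3.033
  x2 = (11 - (-3)·3.033) / (5) = 4.020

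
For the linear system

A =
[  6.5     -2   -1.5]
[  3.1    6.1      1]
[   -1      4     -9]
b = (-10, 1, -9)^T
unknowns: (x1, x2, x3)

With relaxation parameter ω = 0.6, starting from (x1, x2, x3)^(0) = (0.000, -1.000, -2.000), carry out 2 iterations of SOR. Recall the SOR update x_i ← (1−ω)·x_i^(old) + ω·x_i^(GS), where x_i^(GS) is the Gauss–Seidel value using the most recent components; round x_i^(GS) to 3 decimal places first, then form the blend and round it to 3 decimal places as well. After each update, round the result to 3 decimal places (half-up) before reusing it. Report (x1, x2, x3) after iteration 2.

Iteration 1:
  x1: GS value = (-10 - (-2)·-1.000 - (-1.5)·-2.000) / (6.5) = -2.308;  x1 ← (1−ω)·0.000 + ω·-2.308 = -1.385
  x2: GS value = (1 - (3.1)·-1.385 - (1)·-2.000) / (6.1) = 1.196;  x2 ← (1−ω)·-1.000 + ω·1.196 = 0.318
  x3: GS value = (-9 - (-1)·-1.385 - (4)·0.318) / (-9) = 1.295;  x3 ← (1−ω)·-2.000 + ω·1.295 = -0.023
Iteration 2:
  x1: GS value = (-10 - (-2)·0.318 - (-1.5)·-0.023) / (6.5) = -1.446;  x1 ← (1−ω)·-1.385 + ω·-1.446 = -1.422
  x2: GS value = (1 - (3.1)·-1.422 - (1)·-0.023) / (6.1) = 0.890;  x2 ← (1−ω)·0.318 + ω·0.890 = 0.661
  x3: GS value = (-9 - (-1)·-1.422 - (4)·0.661) / (-9) = 1.452;  x3 ← (1−ω)·-0.023 + ω·1.452 = 0.862

(-1.422, 0.661, 0.862)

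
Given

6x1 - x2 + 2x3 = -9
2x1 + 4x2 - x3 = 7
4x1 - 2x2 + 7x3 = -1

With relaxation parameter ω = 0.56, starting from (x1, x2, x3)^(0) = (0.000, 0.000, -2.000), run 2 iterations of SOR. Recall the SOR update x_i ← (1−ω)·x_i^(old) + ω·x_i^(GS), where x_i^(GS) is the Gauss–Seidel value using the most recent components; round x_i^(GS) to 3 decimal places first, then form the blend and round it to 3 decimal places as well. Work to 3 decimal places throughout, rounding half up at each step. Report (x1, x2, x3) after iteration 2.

(-0.841, 1.486, 0.128)

Iteration 1:
  x1: GS value = (-9 - (-1)·0.000 - (2)·-2.000) / (6) = -0.833;  x1 ← (1−ω)·0.000 + ω·-0.833 = -0.466
  x2: GS value = (7 - (2)·-0.466 - (-1)·-2.000) / (4) = 1.483;  x2 ← (1−ω)·0.000 + ω·1.483 = 0.830
  x3: GS value = (-1 - (4)·-0.466 - (-2)·0.830) / (7) = 0.361;  x3 ← (1−ω)·-2.000 + ω·0.361 = -0.678
Iteration 2:
  x1: GS value = (-9 - (-1)·0.830 - (2)·-0.678) / (6) = -1.136;  x1 ← (1−ω)·-0.466 + ω·-1.136 = -0.841
  x2: GS value = (7 - (2)·-0.841 - (-1)·-0.678) / (4) = 2.001;  x2 ← (1−ω)·0.830 + ω·2.001 = 1.486
  x3: GS value = (-1 - (4)·-0.841 - (-2)·1.486) / (7) = 0.762;  x3 ← (1−ω)·-0.678 + ω·0.762 = 0.128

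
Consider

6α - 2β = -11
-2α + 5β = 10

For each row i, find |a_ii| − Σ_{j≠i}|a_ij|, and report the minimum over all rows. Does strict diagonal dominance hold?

row 1: |6| − (2) = 4
row 2: |5| − (2) = 3
minimum over rows = 3 → strictly diagonally dominant (convergence guaranteed)

3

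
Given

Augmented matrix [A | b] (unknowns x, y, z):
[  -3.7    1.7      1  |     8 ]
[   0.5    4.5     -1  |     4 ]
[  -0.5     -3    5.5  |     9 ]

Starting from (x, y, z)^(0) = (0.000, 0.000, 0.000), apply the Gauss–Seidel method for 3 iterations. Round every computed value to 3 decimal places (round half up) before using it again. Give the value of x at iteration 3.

Iteration 1:
  x = (8 - (1.7)·0.000 - (1)·0.000) / (-3.7) = -2.162
  y = (4 - (0.5)·-2.162 - (-1)·0.000) / (4.5) = 1.129
  z = (9 - (-0.5)·-2.162 - (-3)·1.129) / (5.5) = 2.056
Iteration 2:
  x = (8 - (1.7)·1.129 - (1)·2.056) / (-3.7) = -1.088
  y = (4 - (0.5)·-1.088 - (-1)·2.056) / (4.5) = 1.467
  z = (9 - (-0.5)·-1.088 - (-3)·1.467) / (5.5) = 2.338
Iteration 3:
  x = (8 - (1.7)·1.467 - (1)·2.338) / (-3.7) = -0.856
  y = (4 - (0.5)·-0.856 - (-1)·2.338) / (4.5) = 1.504
  z = (9 - (-0.5)·-0.856 - (-3)·1.504) / (5.5) = 2.379

-0.856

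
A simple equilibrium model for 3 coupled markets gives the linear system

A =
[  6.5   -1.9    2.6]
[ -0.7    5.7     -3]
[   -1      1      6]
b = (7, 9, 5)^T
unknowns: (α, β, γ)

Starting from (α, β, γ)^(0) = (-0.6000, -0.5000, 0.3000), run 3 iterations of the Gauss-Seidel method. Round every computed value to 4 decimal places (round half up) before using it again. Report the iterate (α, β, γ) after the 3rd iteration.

(1.4051, 2.1248, 0.7134)

Iteration 1:
  α = (7 - (-1.9)·-0.5000 - (2.6)·0.3000) / (6.5) = 0.8108
  β = (9 - (-0.7)·0.8108 - (-3)·0.3000) / (5.7) = 1.8364
  γ = (5 - (-1)·0.8108 - (1)·1.8364) / (6) = 0.6624
Iteration 2:
  α = (7 - (-1.9)·1.8364 - (2.6)·0.6624) / (6.5) = 1.3488
  β = (9 - (-0.7)·1.3488 - (-3)·0.6624) / (5.7) = 2.0932
  γ = (5 - (-1)·1.3488 - (1)·2.0932) / (6) = 0.7093
Iteration 3:
  α = (7 - (-1.9)·2.0932 - (2.6)·0.7093) / (6.5) = 1.4051
  β = (9 - (-0.7)·1.4051 - (-3)·0.7093) / (5.7) = 2.1248
  γ = (5 - (-1)·1.4051 - (1)·2.1248) / (6) = 0.7134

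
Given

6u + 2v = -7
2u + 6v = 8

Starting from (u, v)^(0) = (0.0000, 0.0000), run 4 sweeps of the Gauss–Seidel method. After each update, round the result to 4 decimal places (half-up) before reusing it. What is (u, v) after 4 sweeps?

Iteration 1:
  u = (-7 - (2)·0.0000) / (6) = -1.1667
  v = (8 - (2)·-1.1667) / (6) = 1.7222
Iteration 2:
  u = (-7 - (2)·1.7222) / (6) = -1.7407
  v = (8 - (2)·-1.7407) / (6) = 1.9136
Iteration 3:
  u = (-7 - (2)·1.9136) / (6) = -1.8045
  v = (8 - (2)·-1.8045) / (6) = 1.9348
Iteration 4:
  u = (-7 - (2)·1.9348) / (6) = -1.8116
  v = (8 - (2)·-1.8116) / (6) = 1.9372

(-1.8116, 1.9372)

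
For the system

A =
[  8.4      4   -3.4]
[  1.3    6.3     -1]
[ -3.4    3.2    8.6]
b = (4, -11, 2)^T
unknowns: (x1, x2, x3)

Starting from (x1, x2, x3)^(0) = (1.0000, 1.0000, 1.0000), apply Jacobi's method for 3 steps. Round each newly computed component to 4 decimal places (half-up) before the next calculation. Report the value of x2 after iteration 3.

-1.8737

Iteration 1:
  x1 = (4 - (4)·1.0000 - (-3.4)·1.0000) / (8.4) = 0.4048
  x2 = (-11 - (1.3)·1.0000 - (-1)·1.0000) / (6.3) = -1.7937
  x3 = (2 - (-3.4)·1.0000 - (3.2)·1.0000) / (8.6) = 0.2558
Iteration 2:
  x1 = (4 - (4)·-1.7937 - (-3.4)·0.2558) / (8.4) = 1.4339
  x2 = (-11 - (1.3)·0.4048 - (-1)·0.2558) / (6.3) = -1.7890
  x3 = (2 - (-3.4)·0.4048 - (3.2)·-1.7937) / (8.6) = 1.0600
Iteration 3:
  x1 = (4 - (4)·-1.7890 - (-3.4)·1.0600) / (8.4) = 1.7571
  x2 = (-11 - (1.3)·1.4339 - (-1)·1.0600) / (6.3) = -1.8737
  x3 = (2 - (-3.4)·1.4339 - (3.2)·-1.7890) / (8.6) = 1.4651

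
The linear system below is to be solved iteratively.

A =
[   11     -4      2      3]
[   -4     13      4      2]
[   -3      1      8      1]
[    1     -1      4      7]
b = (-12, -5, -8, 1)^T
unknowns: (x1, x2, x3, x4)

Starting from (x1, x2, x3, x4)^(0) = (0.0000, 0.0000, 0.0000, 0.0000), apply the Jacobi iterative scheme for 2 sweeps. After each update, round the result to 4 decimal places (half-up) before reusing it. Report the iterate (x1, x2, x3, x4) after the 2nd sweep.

Iteration 1:
  x1 = (-12 - (-4)·0.0000 - (2)·0.0000 - (3)·0.0000) / (11) = -1.0909
  x2 = (-5 - (-4)·0.0000 - (4)·0.0000 - (2)·0.0000) / (13) = -0.3846
  x3 = (-8 - (-3)·0.0000 - (1)·0.0000 - (1)·0.0000) / (8) = -1.0000
  x4 = (1 - (1)·0.0000 - (-1)·0.0000 - (4)·0.0000) / (7) = 0.1429
Iteration 2:
  x1 = (-12 - (-4)·-0.3846 - (2)·-1.0000 - (3)·0.1429) / (11) = -1.0879
  x2 = (-5 - (-4)·-1.0909 - (4)·-1.0000 - (2)·0.1429) / (13) = -0.4346
  x3 = (-8 - (-3)·-1.0909 - (1)·-0.3846 - (1)·0.1429) / (8) = -1.3789
  x4 = (1 - (1)·-1.0909 - (-1)·-0.3846 - (4)·-1.0000) / (7) = 0.8152

(-1.0879, -0.4346, -1.3789, 0.8152)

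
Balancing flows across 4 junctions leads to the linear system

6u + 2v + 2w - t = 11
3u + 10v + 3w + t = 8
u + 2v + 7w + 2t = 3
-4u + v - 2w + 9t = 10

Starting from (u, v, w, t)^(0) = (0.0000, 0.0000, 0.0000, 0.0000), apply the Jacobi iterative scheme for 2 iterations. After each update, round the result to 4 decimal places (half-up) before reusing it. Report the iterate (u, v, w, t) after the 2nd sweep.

Iteration 1:
  u = (11 - (2)·0.0000 - (2)·0.0000 - (-1)·0.0000) / (6) = 1.8333
  v = (8 - (3)·0.0000 - (3)·0.0000 - (1)·0.0000) / (10) = 0.8000
  w = (3 - (1)·0.0000 - (2)·0.0000 - (2)·0.0000) / (7) = 0.4286
  t = (10 - (-4)·0.0000 - (1)·0.0000 - (-2)·0.0000) / (9) = 1.1111
Iteration 2:
  u = (11 - (2)·0.8000 - (2)·0.4286 - (-1)·1.1111) / (6) = 1.6090
  v = (8 - (3)·1.8333 - (3)·0.4286 - (1)·1.1111) / (10) = 0.0103
  w = (3 - (1)·1.8333 - (2)·0.8000 - (2)·1.1111) / (7) = -0.3794
  t = (10 - (-4)·1.8333 - (1)·0.8000 - (-2)·0.4286) / (9) = 1.9323

(1.6090, 0.0103, -0.3794, 1.9323)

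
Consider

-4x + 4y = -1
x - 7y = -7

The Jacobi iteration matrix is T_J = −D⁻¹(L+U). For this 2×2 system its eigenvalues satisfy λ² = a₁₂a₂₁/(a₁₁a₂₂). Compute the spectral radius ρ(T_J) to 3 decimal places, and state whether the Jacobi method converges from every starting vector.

a₁₂a₂₁/(a₁₁a₂₂) = (4)·(1) / ((-4)·(-7)) = 0.142857
ρ = √|0.142857| = √0.142857 = 0.378
ρ < 1, so Jacobi converges

0.378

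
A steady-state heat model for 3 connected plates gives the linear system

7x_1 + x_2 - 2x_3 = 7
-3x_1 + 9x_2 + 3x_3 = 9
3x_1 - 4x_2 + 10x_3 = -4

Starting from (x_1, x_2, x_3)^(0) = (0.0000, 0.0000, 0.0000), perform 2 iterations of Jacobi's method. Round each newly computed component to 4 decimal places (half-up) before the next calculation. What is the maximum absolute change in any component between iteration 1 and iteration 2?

0.4667

Iteration 1:
  x_1 = (7 - (1)·0.0000 - (-2)·0.0000) / (7) = 1.0000
  x_2 = (9 - (-3)·0.0000 - (3)·0.0000) / (9) = 1.0000
  x_3 = (-4 - (3)·0.0000 - (-4)·0.0000) / (10) = -0.4000
Iteration 2:
  x_1 = (7 - (1)·1.0000 - (-2)·-0.4000) / (7) = 0.7429
  x_2 = (9 - (-3)·1.0000 - (3)·-0.4000) / (9) = 1.4667
  x_3 = (-4 - (3)·1.0000 - (-4)·1.0000) / (10) = -0.3000
Change: (-0.2571, 0.4667, 0.1000) → max |·| = 0.4667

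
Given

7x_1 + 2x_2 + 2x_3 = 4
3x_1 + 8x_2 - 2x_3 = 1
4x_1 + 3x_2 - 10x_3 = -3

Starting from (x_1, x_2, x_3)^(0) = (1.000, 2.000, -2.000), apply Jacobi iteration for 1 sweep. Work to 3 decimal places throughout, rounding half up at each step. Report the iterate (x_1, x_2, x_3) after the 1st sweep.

(0.571, -0.750, 1.300)

Iteration 1:
  x_1 = (4 - (2)·2.000 - (2)·-2.000) / (7) = 0.571
  x_2 = (1 - (3)·1.000 - (-2)·-2.000) / (8) = -0.750
  x_3 = (-3 - (4)·1.000 - (3)·2.000) / (-10) = 1.300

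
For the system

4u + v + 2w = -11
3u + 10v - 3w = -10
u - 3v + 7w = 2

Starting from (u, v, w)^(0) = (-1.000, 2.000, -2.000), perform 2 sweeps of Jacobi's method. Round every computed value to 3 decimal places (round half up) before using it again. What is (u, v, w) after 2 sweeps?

Iteration 1:
  u = (-11 - (1)·2.000 - (2)·-2.000) / (4) = -2.250
  v = (-10 - (3)·-1.000 - (-3)·-2.000) / (10) = -1.300
  w = (2 - (1)·-1.000 - (-3)·2.000) / (7) = 1.286
Iteration 2:
  u = (-11 - (1)·-1.300 - (2)·1.286) / (4) = -3.068
  v = (-10 - (3)·-2.250 - (-3)·1.286) / (10) = 0.061
  w = (2 - (1)·-2.250 - (-3)·-1.300) / (7) = 0.050

(-3.068, 0.061, 0.050)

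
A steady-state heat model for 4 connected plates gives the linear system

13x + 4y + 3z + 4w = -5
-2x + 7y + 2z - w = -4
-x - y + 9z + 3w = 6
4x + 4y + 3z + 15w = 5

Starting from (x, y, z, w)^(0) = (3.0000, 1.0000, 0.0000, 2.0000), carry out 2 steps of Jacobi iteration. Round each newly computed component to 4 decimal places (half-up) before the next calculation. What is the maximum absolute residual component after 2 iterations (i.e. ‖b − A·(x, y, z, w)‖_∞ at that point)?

4.4003

Iteration 1:
  x = (-5 - (4)·1.0000 - (3)·0.0000 - (4)·2.0000) / (13) = -1.3077
  y = (-4 - (-2)·3.0000 - (2)·0.0000 - (-1)·2.0000) / (7) = 0.5714
  z = (6 - (-1)·3.0000 - (-1)·1.0000 - (3)·2.0000) / (9) = 0.4444
  w = (5 - (4)·3.0000 - (4)·1.0000 - (3)·0.0000) / (15) = -0.7333
Iteration 2:
  x = (-5 - (4)·0.5714 - (3)·0.4444 - (4)·-0.7333) / (13) = -0.4374
  y = (-4 - (-2)·-1.3077 - (2)·0.4444 - (-1)·-0.7333) / (7) = -1.1768
  z = (6 - (-1)·-1.3077 - (-1)·0.5714 - (3)·-0.7333) / (9) = 0.8293
  w = (5 - (4)·-1.3077 - (4)·0.5714 - (3)·0.4444) / (15) = 0.4408
Residual b − A·x = (1.1423, 2.1450, -4.4003, 2.3569); ∞-norm = 4.4003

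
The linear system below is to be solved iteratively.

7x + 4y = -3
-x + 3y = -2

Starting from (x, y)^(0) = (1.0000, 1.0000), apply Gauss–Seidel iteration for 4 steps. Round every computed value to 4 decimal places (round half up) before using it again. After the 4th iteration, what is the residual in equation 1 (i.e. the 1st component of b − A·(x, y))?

-0.0550

Iteration 1:
  x = (-3 - (4)·1.0000) / (7) = -1.0000
  y = (-2 - (-1)·-1.0000) / (3) = -1.0000
Iteration 2:
  x = (-3 - (4)·-1.0000) / (7) = 0.1429
  y = (-2 - (-1)·0.1429) / (3) = -0.6190
Iteration 3:
  x = (-3 - (4)·-0.6190) / (7) = -0.0749
  y = (-2 - (-1)·-0.0749) / (3) = -0.6916
Iteration 4:
  x = (-3 - (4)·-0.6916) / (7) = -0.0334
  y = (-2 - (-1)·-0.0334) / (3) = -0.6778
Residual b − A·x = (-0.0550, 0.0000)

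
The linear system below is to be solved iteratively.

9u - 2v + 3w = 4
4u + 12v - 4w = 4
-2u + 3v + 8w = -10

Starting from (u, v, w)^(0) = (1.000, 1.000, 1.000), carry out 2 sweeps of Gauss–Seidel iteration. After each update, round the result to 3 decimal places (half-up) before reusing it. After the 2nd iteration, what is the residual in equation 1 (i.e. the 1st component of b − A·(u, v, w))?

Iteration 1:
  u = (4 - (-2)·1.000 - (3)·1.000) / (9) = 0.333
  v = (4 - (4)·0.333 - (-4)·1.000) / (12) = 0.556
  w = (-10 - (-2)·0.333 - (3)·0.556) / (8) = -1.375
Iteration 2:
  u = (4 - (-2)·0.556 - (3)·-1.375) / (9) = 1.026
  v = (4 - (4)·1.026 - (-4)·-1.375) / (12) = -0.467
  w = (-10 - (-2)·1.026 - (3)·-0.467) / (8) = -0.818
Residual b − A·x = (-3.714, 2.228, -0.003)

-3.714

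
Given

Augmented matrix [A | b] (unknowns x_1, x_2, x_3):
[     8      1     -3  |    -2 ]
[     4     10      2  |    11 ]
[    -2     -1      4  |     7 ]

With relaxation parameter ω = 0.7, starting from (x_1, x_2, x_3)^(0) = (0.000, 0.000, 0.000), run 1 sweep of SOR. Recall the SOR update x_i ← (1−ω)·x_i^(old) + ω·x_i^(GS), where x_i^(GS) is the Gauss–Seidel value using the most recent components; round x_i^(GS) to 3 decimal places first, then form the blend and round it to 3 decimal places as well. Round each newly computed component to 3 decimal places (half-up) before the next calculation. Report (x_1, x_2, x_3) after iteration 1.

Iteration 1:
  x_1: GS value = (-2 - (1)·0.000 - (-3)·0.000) / (8) = -0.250;  x_1 ← (1−ω)·0.000 + ω·-0.250 = -0.175
  x_2: GS value = (11 - (4)·-0.175 - (2)·0.000) / (10) = 1.170;  x_2 ← (1−ω)·0.000 + ω·1.170 = 0.819
  x_3: GS value = (7 - (-2)·-0.175 - (-1)·0.819) / (4) = 1.867;  x_3 ← (1−ω)·0.000 + ω·1.867 = 1.307

(-0.175, 0.819, 1.307)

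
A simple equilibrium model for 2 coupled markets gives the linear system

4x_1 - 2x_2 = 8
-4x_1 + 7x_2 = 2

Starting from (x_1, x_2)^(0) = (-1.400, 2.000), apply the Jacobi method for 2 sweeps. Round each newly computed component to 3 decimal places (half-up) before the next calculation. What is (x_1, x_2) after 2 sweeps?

(1.743, 2.000)

Iteration 1:
  x_1 = (8 - (-2)·2.000) / (4) = 3.000
  x_2 = (2 - (-4)·-1.400) / (7) = -0.514
Iteration 2:
  x_1 = (8 - (-2)·-0.514) / (4) = 1.743
  x_2 = (2 - (-4)·3.000) / (7) = 2.000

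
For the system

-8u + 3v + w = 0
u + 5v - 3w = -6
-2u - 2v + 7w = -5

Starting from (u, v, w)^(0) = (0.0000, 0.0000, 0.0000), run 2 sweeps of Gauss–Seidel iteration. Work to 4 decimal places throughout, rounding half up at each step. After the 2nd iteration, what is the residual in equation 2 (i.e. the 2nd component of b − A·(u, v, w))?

Iteration 1:
  u = (0 - (3)·0.0000 - (1)·0.0000) / (-8) = 0.0000
  v = (-6 - (1)·0.0000 - (-3)·0.0000) / (5) = -1.2000
  w = (-5 - (-2)·0.0000 - (-2)·-1.2000) / (7) = -1.0571
Iteration 2:
  u = (0 - (3)·-1.2000 - (1)·-1.0571) / (-8) = -0.5821
  v = (-6 - (1)·-0.5821 - (-3)·-1.0571) / (5) = -1.7178
  w = (-5 - (-2)·-0.5821 - (-2)·-1.7178) / (7) = -1.3714
Residual b − A·x = (1.8680, -0.9431, 0.0000)

-0.9431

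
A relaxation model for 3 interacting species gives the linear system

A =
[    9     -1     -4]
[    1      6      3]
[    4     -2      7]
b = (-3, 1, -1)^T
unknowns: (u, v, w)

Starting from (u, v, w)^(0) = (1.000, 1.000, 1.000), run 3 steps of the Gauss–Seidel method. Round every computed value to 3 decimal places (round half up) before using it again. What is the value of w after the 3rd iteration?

Iteration 1:
  u = (-3 - (-1)·1.000 - (-4)·1.000) / (9) = 0.222
  v = (1 - (1)·0.222 - (3)·1.000) / (6) = -0.370
  w = (-1 - (4)·0.222 - (-2)·-0.370) / (7) = -0.375
Iteration 2:
  u = (-3 - (-1)·-0.370 - (-4)·-0.375) / (9) = -0.541
  v = (1 - (1)·-0.541 - (3)·-0.375) / (6) = 0.444
  w = (-1 - (4)·-0.541 - (-2)·0.444) / (7) = 0.293
Iteration 3:
  u = (-3 - (-1)·0.444 - (-4)·0.293) / (9) = -0.154
  v = (1 - (1)·-0.154 - (3)·0.293) / (6) = 0.046
  w = (-1 - (4)·-0.154 - (-2)·0.046) / (7) = -0.042

-0.042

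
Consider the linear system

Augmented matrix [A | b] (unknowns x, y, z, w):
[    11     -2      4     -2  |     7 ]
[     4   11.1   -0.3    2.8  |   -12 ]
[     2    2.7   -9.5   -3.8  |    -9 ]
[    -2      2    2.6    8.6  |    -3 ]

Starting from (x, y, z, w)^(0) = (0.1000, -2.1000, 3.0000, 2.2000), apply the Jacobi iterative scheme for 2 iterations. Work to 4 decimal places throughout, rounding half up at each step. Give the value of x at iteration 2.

0.3967

Iteration 1:
  x = (7 - (-2)·-2.1000 - (4)·3.0000 - (-2)·2.2000) / (11) = -0.4364
  y = (-12 - (4)·0.1000 - (-0.3)·3.0000 - (2.8)·2.2000) / (11.1) = -1.5910
  z = (-9 - (2)·0.1000 - (2.7)·-2.1000 - (-3.8)·2.2000) / (-9.5) = -0.5084
  w = (-3 - (-2)·0.1000 - (2)·-2.1000 - (2.6)·3.0000) / (8.6) = -0.7442
Iteration 2:
  x = (7 - (-2)·-1.5910 - (4)·-0.5084 - (-2)·-0.7442) / (11) = 0.3967
  y = (-12 - (4)·-0.4364 - (-0.3)·-0.5084 - (2.8)·-0.7442) / (11.1) = -0.7498
  z = (-9 - (2)·-0.4364 - (2.7)·-1.5910 - (-3.8)·-0.7442) / (-9.5) = 0.7010
  w = (-3 - (-2)·-0.4364 - (2)·-1.5910 - (2.6)·-0.5084) / (8.6) = 0.0734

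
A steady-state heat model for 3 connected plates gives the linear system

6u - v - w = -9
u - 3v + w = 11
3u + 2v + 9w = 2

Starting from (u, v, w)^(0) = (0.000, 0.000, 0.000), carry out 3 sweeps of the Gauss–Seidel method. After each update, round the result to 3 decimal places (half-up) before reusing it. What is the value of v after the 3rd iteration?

-3.715

Iteration 1:
  u = (-9 - (-1)·0.000 - (-1)·0.000) / (6) = -1.500
  v = (11 - (1)·-1.500 - (1)·0.000) / (-3) = -4.167
  w = (2 - (3)·-1.500 - (2)·-4.167) / (9) = 1.648
Iteration 2:
  u = (-9 - (-1)·-4.167 - (-1)·1.648) / (6) = -1.920
  v = (11 - (1)·-1.920 - (1)·1.648) / (-3) = -3.757
  w = (2 - (3)·-1.920 - (2)·-3.757) / (9) = 1.697
Iteration 3:
  u = (-9 - (-1)·-3.757 - (-1)·1.697) / (6) = -1.843
  v = (11 - (1)·-1.843 - (1)·1.697) / (-3) = -3.715
  w = (2 - (3)·-1.843 - (2)·-3.715) / (9) = 1.662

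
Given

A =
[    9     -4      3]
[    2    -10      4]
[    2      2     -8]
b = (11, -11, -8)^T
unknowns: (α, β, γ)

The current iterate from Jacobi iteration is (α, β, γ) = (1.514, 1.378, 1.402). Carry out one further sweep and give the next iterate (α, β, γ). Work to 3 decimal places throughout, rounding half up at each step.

(1.367, 1.964, 1.723)

One sweep:
  α = (11 - (-4)·1.378 - (3)·1.402) / (9) = 1.367
  β = (-11 - (2)·1.514 - (4)·1.402) / (-10) = 1.964
  γ = (-8 - (2)·1.514 - (2)·1.378) / (-8) = 1.723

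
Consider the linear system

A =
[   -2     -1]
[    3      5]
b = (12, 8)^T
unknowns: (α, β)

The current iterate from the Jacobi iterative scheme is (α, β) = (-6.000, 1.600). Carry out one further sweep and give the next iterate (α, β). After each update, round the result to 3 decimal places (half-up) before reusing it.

(-6.800, 5.200)

One sweep:
  α = (12 - (-1)·1.600) / (-2) = -6.800
  β = (8 - (3)·-6.000) / (5) = 5.200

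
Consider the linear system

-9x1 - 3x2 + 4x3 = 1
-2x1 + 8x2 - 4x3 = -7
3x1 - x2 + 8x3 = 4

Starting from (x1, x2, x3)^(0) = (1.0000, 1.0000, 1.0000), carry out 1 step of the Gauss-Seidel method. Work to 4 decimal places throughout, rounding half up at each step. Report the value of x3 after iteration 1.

Iteration 1:
  x1 = (1 - (-3)·1.0000 - (4)·1.0000) / (-9) = 0.0000
  x2 = (-7 - (-2)·0.0000 - (-4)·1.0000) / (8) = -0.3750
  x3 = (4 - (3)·0.0000 - (-1)·-0.3750) / (8) = 0.4531

0.4531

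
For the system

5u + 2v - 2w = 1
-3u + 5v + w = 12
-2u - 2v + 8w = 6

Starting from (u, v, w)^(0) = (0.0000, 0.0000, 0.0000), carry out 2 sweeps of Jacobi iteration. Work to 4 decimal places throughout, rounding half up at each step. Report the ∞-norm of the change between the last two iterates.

Iteration 1:
  u = (1 - (2)·0.0000 - (-2)·0.0000) / (5) = 0.2000
  v = (12 - (-3)·0.0000 - (1)·0.0000) / (5) = 2.4000
  w = (6 - (-2)·0.0000 - (-2)·0.0000) / (8) = 0.7500
Iteration 2:
  u = (1 - (2)·2.4000 - (-2)·0.7500) / (5) = -0.4600
  v = (12 - (-3)·0.2000 - (1)·0.7500) / (5) = 2.3700
  w = (6 - (-2)·0.2000 - (-2)·2.4000) / (8) = 1.4000
Change: (-0.6600, -0.0300, 0.6500) → max |·| = 0.6600

0.6600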